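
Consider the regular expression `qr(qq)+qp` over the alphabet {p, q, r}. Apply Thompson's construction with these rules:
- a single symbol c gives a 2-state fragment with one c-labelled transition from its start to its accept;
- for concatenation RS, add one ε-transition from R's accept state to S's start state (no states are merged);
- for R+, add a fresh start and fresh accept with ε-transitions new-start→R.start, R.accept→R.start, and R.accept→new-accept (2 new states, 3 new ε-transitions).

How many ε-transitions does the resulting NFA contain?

Bottom-up over the parse tree:
Each of the 6 symbol leaves contributes 0 ε-transitions.
  qq → 1 ε-transition
  (qq)+ → 4 ε-transitions
  qr(qq)+qp → 8 ε-transitions

8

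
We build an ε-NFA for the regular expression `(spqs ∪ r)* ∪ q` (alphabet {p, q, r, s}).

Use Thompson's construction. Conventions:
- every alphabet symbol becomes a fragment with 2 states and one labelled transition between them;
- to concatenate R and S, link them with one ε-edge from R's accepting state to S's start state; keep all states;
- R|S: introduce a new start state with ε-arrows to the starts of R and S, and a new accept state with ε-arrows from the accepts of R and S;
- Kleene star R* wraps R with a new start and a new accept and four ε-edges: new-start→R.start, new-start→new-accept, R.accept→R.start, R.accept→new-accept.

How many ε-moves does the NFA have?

Recursing over subexpressions:
Each of the 6 symbol leaves contributes 0 ε-transitions.
  spqs : 3 ε-transitions
  spqs ∪ r : 7 ε-transitions
  (spqs ∪ r)* : 11 ε-transitions
  (spqs ∪ r)* ∪ q : 15 ε-transitions

15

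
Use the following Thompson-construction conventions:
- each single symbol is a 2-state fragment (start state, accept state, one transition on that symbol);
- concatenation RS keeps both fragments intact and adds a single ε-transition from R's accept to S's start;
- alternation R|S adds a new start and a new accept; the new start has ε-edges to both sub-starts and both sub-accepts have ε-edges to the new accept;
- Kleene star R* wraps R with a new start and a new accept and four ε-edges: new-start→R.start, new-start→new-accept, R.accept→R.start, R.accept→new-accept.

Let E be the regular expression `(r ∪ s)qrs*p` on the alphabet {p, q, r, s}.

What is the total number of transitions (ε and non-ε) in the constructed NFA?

18

Building bottom-up:
Each of the 6 symbol leaves contributes 1 transition (1 symbol, 0 ε).
  r ∪ s = 6 transitions (2 symbol, 4 ε)
  s* = 5 transitions (1 symbol, 4 ε)
  (r ∪ s)qrs*p = 18 transitions (6 symbol, 12 ε)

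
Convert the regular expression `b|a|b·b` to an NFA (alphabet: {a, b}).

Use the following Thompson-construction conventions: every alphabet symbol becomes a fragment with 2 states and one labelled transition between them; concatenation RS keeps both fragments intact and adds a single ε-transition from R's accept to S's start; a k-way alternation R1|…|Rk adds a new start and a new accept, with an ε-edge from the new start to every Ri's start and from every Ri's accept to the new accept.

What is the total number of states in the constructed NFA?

Bottom-up over the parse tree:
Each of the 4 symbol leaves contributes a 2-state fragment.
  b·b → 4 states
  b|a|b·b → 10 states

10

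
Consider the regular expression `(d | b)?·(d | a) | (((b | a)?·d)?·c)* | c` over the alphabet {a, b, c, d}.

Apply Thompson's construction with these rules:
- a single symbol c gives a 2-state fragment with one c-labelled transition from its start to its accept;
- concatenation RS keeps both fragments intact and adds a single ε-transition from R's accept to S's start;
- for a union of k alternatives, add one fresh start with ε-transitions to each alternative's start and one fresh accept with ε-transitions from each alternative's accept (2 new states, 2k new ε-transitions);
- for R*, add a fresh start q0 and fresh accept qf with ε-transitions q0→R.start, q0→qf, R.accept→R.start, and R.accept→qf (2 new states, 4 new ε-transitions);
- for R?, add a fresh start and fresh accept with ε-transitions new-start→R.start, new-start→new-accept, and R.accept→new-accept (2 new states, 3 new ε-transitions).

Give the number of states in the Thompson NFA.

34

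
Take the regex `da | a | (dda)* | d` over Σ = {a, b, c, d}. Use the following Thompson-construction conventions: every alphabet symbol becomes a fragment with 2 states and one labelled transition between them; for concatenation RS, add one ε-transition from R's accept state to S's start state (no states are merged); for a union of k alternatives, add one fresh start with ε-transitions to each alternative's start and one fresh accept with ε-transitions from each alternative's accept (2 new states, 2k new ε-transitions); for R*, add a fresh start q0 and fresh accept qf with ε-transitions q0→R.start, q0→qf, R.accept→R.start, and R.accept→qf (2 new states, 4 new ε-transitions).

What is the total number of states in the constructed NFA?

18

Bottom-up over the parse tree:
Each of the 7 symbol leaves contributes a 2-state fragment.
  da : 4 states
  dda : 6 states
  (dda)* : 8 states
  da | a | (dda)* | d : 18 states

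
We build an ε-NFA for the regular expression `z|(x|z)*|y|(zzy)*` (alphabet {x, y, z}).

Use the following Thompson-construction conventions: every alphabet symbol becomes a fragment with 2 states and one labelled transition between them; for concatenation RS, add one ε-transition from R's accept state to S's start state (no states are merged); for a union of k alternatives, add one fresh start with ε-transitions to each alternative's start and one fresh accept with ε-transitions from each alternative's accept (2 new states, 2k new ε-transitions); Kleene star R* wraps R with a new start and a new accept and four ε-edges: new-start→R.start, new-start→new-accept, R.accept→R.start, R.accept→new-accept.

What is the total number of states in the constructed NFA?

22

Building bottom-up:
Each of the 7 symbol leaves contributes a 2-state fragment.
  x|z = 6 states
  (x|z)* = 8 states
  zzy = 6 states
  (zzy)* = 8 states
  z|(x|z)*|y|(zzy)* = 22 states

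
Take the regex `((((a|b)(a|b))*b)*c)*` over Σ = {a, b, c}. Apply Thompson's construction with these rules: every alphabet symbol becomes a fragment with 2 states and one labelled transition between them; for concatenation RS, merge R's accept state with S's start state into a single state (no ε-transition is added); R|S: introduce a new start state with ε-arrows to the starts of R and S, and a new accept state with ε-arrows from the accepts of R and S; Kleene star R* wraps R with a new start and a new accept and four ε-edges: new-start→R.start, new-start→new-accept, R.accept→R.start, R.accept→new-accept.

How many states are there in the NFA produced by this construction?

By structural recursion:
Each of the 6 symbol leaves contributes a 2-state fragment.
  a|b = 6 states
  a|b = 6 states
  (a|b)(a|b) = 11 states
  ((a|b)(a|b))* = 13 states
  ((a|b)(a|b))*b = 14 states
  (((a|b)(a|b))*b)* = 16 states
  (((a|b)(a|b))*b)*c = 17 states
  ((((a|b)(a|b))*b)*c)* = 19 states

19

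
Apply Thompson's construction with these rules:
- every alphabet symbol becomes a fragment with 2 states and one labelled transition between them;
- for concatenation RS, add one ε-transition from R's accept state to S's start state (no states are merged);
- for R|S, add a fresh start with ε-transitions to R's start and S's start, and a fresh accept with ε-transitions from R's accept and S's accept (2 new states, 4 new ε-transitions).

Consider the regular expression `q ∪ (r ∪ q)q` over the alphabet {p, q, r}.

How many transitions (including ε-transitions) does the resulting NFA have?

Recursing over subexpressions:
Each of the 4 symbol leaves contributes 1 transition (1 symbol, 0 ε).
  r ∪ q → 6 transitions (2 symbol, 4 ε)
  (r ∪ q)q → 8 transitions (3 symbol, 5 ε)
  q ∪ (r ∪ q)q → 13 transitions (4 symbol, 9 ε)

13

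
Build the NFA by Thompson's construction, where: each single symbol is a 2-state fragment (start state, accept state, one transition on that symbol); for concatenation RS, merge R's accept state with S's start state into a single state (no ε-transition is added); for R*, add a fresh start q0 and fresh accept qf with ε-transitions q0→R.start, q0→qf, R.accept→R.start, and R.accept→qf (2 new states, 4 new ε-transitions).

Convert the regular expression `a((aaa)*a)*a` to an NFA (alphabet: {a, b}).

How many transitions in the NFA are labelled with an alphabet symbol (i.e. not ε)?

6

Bottom-up over the parse tree:
Each of the 6 symbol leaves contributes exactly 1 symbol transition.
  aaa = 3 symbol transitions
  (aaa)* = 3 symbol transitions
  (aaa)*a = 4 symbol transitions
  ((aaa)*a)* = 4 symbol transitions
  a((aaa)*a)*a = 6 symbol transitions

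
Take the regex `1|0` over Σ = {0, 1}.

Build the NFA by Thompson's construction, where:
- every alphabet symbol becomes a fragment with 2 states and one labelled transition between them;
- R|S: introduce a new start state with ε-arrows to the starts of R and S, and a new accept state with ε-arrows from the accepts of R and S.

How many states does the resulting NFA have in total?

By structural recursion:
Each of the 2 symbol leaves contributes a 2-state fragment.
  1|0 : 6 states

6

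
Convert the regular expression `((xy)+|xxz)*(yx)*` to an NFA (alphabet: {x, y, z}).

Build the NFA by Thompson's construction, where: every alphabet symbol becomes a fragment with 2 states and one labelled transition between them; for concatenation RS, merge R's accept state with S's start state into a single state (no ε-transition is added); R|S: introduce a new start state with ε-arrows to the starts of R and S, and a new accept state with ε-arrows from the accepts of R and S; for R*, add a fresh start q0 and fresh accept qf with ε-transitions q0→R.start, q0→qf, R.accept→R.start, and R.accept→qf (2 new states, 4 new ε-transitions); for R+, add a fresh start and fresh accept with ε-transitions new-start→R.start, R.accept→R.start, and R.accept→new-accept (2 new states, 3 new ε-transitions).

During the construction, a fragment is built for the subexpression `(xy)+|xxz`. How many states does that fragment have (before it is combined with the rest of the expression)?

Fragment for `(xy)+|xxz`:
Each of the 5 symbol leaves contributes a 2-state fragment.
  xy = 3 states
  (xy)+ = 5 states
  xxz = 4 states
  (xy)+|xxz = 11 states

11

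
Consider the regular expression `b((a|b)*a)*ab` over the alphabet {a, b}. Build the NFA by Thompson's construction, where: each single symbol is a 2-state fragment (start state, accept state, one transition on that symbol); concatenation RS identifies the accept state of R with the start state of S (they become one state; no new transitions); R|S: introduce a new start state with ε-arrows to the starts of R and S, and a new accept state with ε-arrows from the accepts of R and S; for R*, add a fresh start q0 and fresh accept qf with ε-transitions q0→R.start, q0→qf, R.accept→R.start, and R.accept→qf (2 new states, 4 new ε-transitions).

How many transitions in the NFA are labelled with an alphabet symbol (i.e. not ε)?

Building bottom-up:
Each of the 6 symbol leaves contributes exactly 1 symbol transition.
  a|b : 2 symbol transitions
  (a|b)* : 2 symbol transitions
  (a|b)*a : 3 symbol transitions
  ((a|b)*a)* : 3 symbol transitions
  b((a|b)*a)*ab : 6 symbol transitions

6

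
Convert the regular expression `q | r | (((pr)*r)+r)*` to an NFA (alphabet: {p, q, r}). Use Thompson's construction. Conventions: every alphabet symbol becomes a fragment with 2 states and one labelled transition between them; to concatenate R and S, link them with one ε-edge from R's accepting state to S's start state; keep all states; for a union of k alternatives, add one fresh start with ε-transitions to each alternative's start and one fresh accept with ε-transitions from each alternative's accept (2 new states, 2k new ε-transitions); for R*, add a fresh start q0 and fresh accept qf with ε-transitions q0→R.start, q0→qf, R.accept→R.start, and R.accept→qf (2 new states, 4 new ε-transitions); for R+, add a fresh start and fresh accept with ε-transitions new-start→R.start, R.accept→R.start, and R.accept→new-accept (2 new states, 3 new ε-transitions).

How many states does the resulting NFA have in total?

20

Building bottom-up:
Each of the 6 symbol leaves contributes a 2-state fragment.
  pr → 4 states
  (pr)* → 6 states
  (pr)*r → 8 states
  ((pr)*r)+ → 10 states
  ((pr)*r)+r → 12 states
  (((pr)*r)+r)* → 14 states
  q | r | (((pr)*r)+r)* → 20 states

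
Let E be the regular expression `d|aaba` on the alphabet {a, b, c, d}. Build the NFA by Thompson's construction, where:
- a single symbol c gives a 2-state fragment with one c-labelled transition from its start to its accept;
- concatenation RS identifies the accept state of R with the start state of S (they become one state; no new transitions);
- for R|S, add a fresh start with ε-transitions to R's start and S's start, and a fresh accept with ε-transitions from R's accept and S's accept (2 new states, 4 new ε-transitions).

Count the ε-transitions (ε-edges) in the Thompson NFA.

4

Building bottom-up:
Each of the 5 symbol leaves contributes 0 ε-transitions.
  aaba → 0 ε-transitions
  d|aaba → 4 ε-transitions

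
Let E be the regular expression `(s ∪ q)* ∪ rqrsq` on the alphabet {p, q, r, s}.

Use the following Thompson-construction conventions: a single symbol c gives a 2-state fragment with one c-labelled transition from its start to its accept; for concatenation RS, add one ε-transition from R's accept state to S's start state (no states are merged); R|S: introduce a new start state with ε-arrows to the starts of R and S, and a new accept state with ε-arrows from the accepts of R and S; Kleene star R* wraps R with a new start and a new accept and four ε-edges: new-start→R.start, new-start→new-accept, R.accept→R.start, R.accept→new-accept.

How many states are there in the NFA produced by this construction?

Building bottom-up:
Each of the 7 symbol leaves contributes a 2-state fragment.
  s ∪ q → 6 states
  (s ∪ q)* → 8 states
  rqrsq → 10 states
  (s ∪ q)* ∪ rqrsq → 20 states

20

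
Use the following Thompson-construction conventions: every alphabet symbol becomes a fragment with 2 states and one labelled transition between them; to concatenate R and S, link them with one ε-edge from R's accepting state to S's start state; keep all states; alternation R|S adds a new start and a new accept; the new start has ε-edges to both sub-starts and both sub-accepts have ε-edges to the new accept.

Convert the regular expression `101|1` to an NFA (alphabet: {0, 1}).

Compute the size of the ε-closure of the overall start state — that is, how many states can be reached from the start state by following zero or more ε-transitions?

3

Compute the ε-closure size of each fragment's start state recursively; a symbol fragment's start has no outgoing ε-edge, so its closure is just itself (size 1).
  101 : C equals the left operand's closure size = 1 (its accept is not ε-reachable, so the closure stops there)
  101|1 : new start ε-reaches every alternative's start; none of them accept ε, so the new accept is not reached: C = 1 + 1 + 1 = 3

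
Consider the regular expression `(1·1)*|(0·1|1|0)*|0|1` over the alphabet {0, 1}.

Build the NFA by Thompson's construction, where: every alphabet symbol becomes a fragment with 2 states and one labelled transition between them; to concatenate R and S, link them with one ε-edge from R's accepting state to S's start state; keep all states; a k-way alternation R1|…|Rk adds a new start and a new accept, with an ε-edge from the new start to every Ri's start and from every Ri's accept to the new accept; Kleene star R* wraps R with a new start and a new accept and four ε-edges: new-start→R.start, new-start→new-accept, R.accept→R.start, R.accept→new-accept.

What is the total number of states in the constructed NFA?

Building bottom-up:
Each of the 8 symbol leaves contributes a 2-state fragment.
  1·1 = 4 states
  (1·1)* = 6 states
  0·1 = 4 states
  0·1|1|0 = 10 states
  (0·1|1|0)* = 12 states
  (1·1)*|(0·1|1|0)*|0|1 = 24 states

24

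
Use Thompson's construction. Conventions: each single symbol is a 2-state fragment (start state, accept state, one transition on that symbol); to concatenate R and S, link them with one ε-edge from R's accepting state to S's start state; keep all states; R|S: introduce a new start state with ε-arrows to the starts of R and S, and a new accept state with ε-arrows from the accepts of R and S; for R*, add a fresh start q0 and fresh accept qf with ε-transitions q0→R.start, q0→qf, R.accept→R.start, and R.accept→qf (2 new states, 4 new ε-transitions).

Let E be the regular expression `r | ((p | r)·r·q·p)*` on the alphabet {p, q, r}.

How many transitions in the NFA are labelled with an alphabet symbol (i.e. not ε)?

Recursing over subexpressions:
Each of the 6 symbol leaves contributes exactly 1 symbol transition.
  p | r — 2 symbol transitions
  (p | r)·r·q·p — 5 symbol transitions
  ((p | r)·r·q·p)* — 5 symbol transitions
  r | ((p | r)·r·q·p)* — 6 symbol transitions

6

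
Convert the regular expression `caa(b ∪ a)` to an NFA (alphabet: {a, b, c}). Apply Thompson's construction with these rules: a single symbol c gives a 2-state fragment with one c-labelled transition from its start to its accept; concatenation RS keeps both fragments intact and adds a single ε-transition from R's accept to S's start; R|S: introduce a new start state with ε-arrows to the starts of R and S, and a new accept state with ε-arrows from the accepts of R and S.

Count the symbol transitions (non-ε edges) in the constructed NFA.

5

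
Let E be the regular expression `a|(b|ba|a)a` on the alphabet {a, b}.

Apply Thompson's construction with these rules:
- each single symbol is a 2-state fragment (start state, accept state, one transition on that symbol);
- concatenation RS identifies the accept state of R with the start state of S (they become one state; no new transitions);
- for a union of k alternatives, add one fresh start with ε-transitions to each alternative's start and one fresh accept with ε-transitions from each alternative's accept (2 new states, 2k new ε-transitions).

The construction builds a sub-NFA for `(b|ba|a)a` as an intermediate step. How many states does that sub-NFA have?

10

Fragment for `(b|ba|a)a`:
Each of the 5 symbol leaves contributes a 2-state fragment.
  ba = 3 states
  b|ba|a = 9 states
  (b|ba|a)a = 10 states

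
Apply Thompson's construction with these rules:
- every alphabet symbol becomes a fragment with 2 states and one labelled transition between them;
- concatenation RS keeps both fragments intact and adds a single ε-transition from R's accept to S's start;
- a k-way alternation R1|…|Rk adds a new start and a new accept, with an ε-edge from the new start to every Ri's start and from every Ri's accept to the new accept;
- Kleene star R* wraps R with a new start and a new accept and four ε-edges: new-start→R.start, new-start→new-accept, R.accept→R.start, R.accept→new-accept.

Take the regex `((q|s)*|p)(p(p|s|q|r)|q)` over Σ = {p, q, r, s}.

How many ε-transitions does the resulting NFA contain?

26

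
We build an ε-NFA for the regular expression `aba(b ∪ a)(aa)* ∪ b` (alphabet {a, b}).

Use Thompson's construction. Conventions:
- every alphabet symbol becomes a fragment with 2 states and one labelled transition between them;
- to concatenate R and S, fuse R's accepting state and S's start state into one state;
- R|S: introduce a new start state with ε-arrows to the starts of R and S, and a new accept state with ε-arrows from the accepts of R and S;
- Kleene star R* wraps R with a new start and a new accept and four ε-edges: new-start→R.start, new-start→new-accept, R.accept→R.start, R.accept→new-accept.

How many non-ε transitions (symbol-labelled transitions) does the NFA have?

8

Bottom-up over the parse tree:
Each of the 8 symbol leaves contributes exactly 1 symbol transition.
  b ∪ a : 2 symbol transitions
  aa : 2 symbol transitions
  (aa)* : 2 symbol transitions
  aba(b ∪ a)(aa)* : 7 symbol transitions
  aba(b ∪ a)(aa)* ∪ b : 8 symbol transitions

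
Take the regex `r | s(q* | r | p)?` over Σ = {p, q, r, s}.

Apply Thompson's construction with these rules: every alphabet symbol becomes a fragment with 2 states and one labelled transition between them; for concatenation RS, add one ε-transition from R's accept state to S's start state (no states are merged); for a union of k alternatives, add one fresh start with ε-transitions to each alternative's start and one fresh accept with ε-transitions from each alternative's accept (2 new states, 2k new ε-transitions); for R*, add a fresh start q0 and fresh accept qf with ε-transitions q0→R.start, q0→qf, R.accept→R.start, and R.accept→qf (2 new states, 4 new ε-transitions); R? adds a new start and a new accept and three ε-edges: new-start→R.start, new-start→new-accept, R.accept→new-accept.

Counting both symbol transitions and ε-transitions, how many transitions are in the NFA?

23

Per subexpression:
Each of the 5 symbol leaves contributes 1 transition (1 symbol, 0 ε).
  q* = 5 transitions (1 symbol, 4 ε)
  q* | r | p = 13 transitions (3 symbol, 10 ε)
  (q* | r | p)? = 16 transitions (3 symbol, 13 ε)
  s(q* | r | p)? = 18 transitions (4 symbol, 14 ε)
  r | s(q* | r | p)? = 23 transitions (5 symbol, 18 ε)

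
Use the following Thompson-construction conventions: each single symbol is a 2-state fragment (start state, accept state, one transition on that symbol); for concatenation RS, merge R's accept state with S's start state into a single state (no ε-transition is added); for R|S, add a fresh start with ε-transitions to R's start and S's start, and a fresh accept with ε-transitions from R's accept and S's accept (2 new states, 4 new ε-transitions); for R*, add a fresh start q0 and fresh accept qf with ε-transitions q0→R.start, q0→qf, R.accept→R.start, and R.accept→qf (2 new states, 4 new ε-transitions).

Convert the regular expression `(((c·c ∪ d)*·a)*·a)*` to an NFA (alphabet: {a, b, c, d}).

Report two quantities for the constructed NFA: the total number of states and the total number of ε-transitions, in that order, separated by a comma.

15, 16

Per subexpression:
Each of the 5 symbol leaves contributes 2 states and 0 ε-transitions.
  c·c = 3 states, 0 ε-transitions
  c·c ∪ d = 7 states, 4 ε-transitions
  (c·c ∪ d)* = 9 states, 8 ε-transitions
  (c·c ∪ d)*·a = 10 states, 8 ε-transitions
  ((c·c ∪ d)*·a)* = 12 states, 12 ε-transitions
  ((c·c ∪ d)*·a)*·a = 13 states, 12 ε-transitions
  (((c·c ∪ d)*·a)*·a)* = 15 states, 16 ε-transitions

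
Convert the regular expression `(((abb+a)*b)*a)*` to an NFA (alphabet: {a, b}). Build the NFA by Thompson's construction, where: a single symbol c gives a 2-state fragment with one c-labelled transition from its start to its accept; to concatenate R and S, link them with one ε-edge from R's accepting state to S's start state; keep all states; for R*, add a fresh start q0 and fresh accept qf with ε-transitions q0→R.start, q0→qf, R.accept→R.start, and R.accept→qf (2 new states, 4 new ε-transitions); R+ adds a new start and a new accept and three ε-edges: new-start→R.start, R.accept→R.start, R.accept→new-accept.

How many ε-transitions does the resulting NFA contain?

20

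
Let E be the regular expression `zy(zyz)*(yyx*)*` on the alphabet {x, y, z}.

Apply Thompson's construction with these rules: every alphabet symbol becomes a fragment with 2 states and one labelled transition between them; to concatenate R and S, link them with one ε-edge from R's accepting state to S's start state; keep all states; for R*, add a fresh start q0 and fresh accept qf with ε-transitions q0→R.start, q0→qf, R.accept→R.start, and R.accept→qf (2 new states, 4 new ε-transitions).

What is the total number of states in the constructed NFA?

22

Per subexpression:
Each of the 8 symbol leaves contributes a 2-state fragment.
  zyz — 6 states
  (zyz)* — 8 states
  x* — 4 states
  yyx* — 8 states
  (yyx*)* — 10 states
  zy(zyz)*(yyx*)* — 22 states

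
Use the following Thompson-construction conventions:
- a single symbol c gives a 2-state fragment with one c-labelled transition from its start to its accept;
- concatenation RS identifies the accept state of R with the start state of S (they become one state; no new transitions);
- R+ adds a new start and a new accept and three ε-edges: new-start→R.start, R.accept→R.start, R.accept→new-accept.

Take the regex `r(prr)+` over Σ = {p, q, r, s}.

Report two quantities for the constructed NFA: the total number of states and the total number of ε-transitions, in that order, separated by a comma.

Building bottom-up:
Each of the 4 symbol leaves contributes 2 states and 0 ε-transitions.
  prr : 4 states, 0 ε-transitions
  (prr)+ : 6 states, 3 ε-transitions
  r(prr)+ : 7 states, 3 ε-transitions

7, 3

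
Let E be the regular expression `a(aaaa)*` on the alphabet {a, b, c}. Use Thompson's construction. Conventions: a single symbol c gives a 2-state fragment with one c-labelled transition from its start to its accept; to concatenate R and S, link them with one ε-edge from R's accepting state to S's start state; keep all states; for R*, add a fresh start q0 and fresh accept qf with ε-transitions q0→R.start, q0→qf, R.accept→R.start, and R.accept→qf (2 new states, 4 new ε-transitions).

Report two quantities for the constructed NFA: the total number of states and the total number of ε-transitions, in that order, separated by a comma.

12, 8

Bottom-up over the parse tree:
Each of the 5 symbol leaves contributes 2 states and 0 ε-transitions.
  aaaa : 8 states, 3 ε-transitions
  (aaaa)* : 10 states, 7 ε-transitions
  a(aaaa)* : 12 states, 8 ε-transitions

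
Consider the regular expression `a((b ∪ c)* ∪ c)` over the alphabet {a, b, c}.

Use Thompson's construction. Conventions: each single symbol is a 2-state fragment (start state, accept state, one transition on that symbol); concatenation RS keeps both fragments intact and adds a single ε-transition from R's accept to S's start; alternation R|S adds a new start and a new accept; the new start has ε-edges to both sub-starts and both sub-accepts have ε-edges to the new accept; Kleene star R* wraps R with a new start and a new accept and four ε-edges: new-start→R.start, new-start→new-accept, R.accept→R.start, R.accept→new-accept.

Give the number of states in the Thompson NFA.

14

Recursing over subexpressions:
Each of the 4 symbol leaves contributes a 2-state fragment.
  b ∪ c → 6 states
  (b ∪ c)* → 8 states
  (b ∪ c)* ∪ c → 12 states
  a((b ∪ c)* ∪ c) → 14 states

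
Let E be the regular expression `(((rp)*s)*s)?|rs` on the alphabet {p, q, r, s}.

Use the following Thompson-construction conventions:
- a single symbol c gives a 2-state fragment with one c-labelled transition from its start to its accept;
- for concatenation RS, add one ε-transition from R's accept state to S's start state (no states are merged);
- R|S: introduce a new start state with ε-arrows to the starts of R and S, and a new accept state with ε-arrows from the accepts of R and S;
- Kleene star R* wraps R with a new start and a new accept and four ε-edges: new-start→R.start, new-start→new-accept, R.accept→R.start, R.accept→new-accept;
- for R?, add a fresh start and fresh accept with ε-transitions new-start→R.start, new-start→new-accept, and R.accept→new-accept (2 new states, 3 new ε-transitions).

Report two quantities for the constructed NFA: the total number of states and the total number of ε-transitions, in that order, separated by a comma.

20, 19

Per subexpression:
Each of the 6 symbol leaves contributes 2 states and 0 ε-transitions.
  rp = 4 states, 1 ε-transition
  (rp)* = 6 states, 5 ε-transitions
  (rp)*s = 8 states, 6 ε-transitions
  ((rp)*s)* = 10 states, 10 ε-transitions
  ((rp)*s)*s = 12 states, 11 ε-transitions
  (((rp)*s)*s)? = 14 states, 14 ε-transitions
  rs = 4 states, 1 ε-transition
  (((rp)*s)*s)?|rs = 20 states, 19 ε-transitions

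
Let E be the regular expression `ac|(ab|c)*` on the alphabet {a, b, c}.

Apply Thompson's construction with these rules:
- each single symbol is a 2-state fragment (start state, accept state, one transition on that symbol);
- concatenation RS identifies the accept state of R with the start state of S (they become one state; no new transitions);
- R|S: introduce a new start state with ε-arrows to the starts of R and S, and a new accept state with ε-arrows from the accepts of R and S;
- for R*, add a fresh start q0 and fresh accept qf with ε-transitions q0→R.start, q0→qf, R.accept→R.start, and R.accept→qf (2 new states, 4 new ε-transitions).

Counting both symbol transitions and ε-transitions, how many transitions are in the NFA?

Bottom-up over the parse tree:
Each of the 5 symbol leaves contributes 1 transition (1 symbol, 0 ε).
  ac : 2 transitions (2 symbol, 0 ε)
  ab : 2 transitions (2 symbol, 0 ε)
  ab|c : 7 transitions (3 symbol, 4 ε)
  (ab|c)* : 11 transitions (3 symbol, 8 ε)
  ac|(ab|c)* : 17 transitions (5 symbol, 12 ε)

17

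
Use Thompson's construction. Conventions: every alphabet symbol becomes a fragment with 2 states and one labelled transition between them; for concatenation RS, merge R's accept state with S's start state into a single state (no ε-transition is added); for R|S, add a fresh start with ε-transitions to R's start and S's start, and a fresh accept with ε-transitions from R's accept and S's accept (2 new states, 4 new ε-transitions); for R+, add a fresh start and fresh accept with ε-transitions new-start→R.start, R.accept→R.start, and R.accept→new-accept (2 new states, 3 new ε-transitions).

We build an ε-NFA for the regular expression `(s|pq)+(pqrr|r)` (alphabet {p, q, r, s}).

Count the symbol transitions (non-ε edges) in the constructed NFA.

8

Bottom-up over the parse tree:
Each of the 8 symbol leaves contributes exactly 1 symbol transition.
  pq = 2 symbol transitions
  s|pq = 3 symbol transitions
  (s|pq)+ = 3 symbol transitions
  pqrr = 4 symbol transitions
  pqrr|r = 5 symbol transitions
  (s|pq)+(pqrr|r) = 8 symbol transitions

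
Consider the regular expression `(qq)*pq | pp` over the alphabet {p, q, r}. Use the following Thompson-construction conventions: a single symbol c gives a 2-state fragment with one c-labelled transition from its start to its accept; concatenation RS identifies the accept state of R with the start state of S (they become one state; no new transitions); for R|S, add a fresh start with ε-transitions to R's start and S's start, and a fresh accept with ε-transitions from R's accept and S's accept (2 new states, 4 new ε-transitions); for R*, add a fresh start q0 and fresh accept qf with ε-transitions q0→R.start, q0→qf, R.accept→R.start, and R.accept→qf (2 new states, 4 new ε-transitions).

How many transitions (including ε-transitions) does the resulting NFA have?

Per subexpression:
Each of the 6 symbol leaves contributes 1 transition (1 symbol, 0 ε).
  qq → 2 transitions (2 symbol, 0 ε)
  (qq)* → 6 transitions (2 symbol, 4 ε)
  (qq)*pq → 8 transitions (4 symbol, 4 ε)
  pp → 2 transitions (2 symbol, 0 ε)
  (qq)*pq | pp → 14 transitions (6 symbol, 8 ε)

14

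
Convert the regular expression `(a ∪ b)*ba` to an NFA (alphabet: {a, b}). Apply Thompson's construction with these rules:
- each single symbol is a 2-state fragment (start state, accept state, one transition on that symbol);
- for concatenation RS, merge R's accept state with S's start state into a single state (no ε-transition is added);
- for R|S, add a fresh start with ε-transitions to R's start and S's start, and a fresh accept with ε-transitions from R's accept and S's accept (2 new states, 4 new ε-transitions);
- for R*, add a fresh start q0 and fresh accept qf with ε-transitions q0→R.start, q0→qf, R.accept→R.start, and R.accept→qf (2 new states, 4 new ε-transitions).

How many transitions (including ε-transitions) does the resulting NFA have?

12

By structural recursion:
Each of the 4 symbol leaves contributes 1 transition (1 symbol, 0 ε).
  a ∪ b : 6 transitions (2 symbol, 4 ε)
  (a ∪ b)* : 10 transitions (2 symbol, 8 ε)
  (a ∪ b)*ba : 12 transitions (4 symbol, 8 ε)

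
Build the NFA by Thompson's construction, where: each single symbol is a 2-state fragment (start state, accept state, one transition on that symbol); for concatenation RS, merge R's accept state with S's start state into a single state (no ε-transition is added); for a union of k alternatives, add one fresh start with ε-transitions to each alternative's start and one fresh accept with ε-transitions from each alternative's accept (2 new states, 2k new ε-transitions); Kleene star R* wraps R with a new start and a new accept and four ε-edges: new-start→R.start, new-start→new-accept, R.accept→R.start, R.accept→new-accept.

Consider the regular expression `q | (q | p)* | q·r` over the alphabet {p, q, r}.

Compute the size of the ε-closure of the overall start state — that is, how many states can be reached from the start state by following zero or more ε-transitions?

Compute the ε-closure size of each fragment's start state recursively; a symbol fragment's start has no outgoing ε-edge, so its closure is just itself (size 1).
  q | p : |closure| = 1 + 1 + 1 = 3 (the new accept is not ε-reachable since no branch accepts ε)
  (q | p)* : |closure| = 1 (new start) + 3 (body) + 1 (new accept) = 5
  q·r : |closure| equals the left operand's closure size = 1 (its accept is not ε-reachable, so the closure stops there)
  q | (q | p)* | q·r : |closure| = 1 (new start) + (1 + 5 + 1) + 1 (new accept, since some branch ε-reaches its own accept) = 9

9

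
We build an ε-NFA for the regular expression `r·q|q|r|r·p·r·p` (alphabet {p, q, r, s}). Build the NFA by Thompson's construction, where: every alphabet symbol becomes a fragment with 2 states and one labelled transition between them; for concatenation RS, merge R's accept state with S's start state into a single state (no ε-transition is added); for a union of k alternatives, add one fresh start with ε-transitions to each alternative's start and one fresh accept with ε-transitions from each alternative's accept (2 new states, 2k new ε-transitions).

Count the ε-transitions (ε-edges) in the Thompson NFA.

8

By structural recursion:
Each of the 8 symbol leaves contributes 0 ε-transitions.
  r·q = 0 ε-transitions
  r·p·r·p = 0 ε-transitions
  r·q|q|r|r·p·r·p = 8 ε-transitions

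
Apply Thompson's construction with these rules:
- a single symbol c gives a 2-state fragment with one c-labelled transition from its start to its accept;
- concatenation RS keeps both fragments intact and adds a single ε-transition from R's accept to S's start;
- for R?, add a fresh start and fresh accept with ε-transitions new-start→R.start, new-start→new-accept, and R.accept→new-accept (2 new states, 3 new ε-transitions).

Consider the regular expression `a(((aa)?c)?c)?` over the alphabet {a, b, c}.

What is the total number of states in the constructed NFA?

16

Building bottom-up:
Each of the 5 symbol leaves contributes a 2-state fragment.
  aa → 4 states
  (aa)? → 6 states
  (aa)?c → 8 states
  ((aa)?c)? → 10 states
  ((aa)?c)?c → 12 states
  (((aa)?c)?c)? → 14 states
  a(((aa)?c)?c)? → 16 states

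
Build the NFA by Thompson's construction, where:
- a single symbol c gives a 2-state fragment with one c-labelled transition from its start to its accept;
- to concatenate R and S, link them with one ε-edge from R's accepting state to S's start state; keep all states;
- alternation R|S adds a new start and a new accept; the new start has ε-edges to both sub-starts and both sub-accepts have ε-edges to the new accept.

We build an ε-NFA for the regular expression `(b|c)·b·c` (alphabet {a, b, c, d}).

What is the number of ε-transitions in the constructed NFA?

6

Recursing over subexpressions:
Each of the 4 symbol leaves contributes 0 ε-transitions.
  b|c = 4 ε-transitions
  (b|c)·b·c = 6 ε-transitions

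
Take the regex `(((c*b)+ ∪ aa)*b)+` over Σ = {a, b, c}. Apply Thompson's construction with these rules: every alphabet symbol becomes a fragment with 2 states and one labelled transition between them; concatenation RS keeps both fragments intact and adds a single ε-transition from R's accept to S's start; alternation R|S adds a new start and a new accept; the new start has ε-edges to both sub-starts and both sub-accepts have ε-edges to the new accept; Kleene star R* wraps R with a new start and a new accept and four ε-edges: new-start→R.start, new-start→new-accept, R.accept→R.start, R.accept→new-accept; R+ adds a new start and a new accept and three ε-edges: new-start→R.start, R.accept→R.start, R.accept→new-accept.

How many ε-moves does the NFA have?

21

Bottom-up over the parse tree:
Each of the 5 symbol leaves contributes 0 ε-transitions.
  c* = 4 ε-transitions
  c*b = 5 ε-transitions
  (c*b)+ = 8 ε-transitions
  aa = 1 ε-transition
  (c*b)+ ∪ aa = 13 ε-transitions
  ((c*b)+ ∪ aa)* = 17 ε-transitions
  ((c*b)+ ∪ aa)*b = 18 ε-transitions
  (((c*b)+ ∪ aa)*b)+ = 21 ε-transitions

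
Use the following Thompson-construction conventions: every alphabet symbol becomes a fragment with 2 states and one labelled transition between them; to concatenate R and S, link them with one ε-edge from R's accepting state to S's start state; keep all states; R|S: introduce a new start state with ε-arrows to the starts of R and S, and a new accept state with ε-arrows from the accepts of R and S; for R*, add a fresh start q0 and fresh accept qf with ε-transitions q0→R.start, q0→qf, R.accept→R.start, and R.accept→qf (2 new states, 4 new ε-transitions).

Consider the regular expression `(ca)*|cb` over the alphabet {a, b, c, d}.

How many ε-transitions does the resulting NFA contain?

10

Per subexpression:
Each of the 4 symbol leaves contributes 0 ε-transitions.
  ca = 1 ε-transition
  (ca)* = 5 ε-transitions
  cb = 1 ε-transition
  (ca)*|cb = 10 ε-transitions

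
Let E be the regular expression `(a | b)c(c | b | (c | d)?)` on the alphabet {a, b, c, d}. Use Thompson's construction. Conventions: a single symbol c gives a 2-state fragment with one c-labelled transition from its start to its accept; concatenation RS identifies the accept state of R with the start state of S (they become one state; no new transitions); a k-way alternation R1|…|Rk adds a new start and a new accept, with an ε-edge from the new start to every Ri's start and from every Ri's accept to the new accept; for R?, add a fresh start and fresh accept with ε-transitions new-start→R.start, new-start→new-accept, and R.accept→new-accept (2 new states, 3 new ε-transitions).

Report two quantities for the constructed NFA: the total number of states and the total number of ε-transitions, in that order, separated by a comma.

Per subexpression:
Each of the 7 symbol leaves contributes 2 states and 0 ε-transitions.
  a | b → 6 states, 4 ε-transitions
  c | d → 6 states, 4 ε-transitions
  (c | d)? → 8 states, 7 ε-transitions
  c | b | (c | d)? → 14 states, 13 ε-transitions
  (a | b)c(c | b | (c | d)?) → 20 states, 17 ε-transitions

20, 17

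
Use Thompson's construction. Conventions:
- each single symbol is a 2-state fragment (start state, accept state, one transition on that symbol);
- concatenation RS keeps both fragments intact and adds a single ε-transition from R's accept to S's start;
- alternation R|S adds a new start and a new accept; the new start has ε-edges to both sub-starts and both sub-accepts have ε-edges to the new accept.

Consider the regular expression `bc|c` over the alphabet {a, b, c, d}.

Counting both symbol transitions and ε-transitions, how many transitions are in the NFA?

8

Recursing over subexpressions:
Each of the 3 symbol leaves contributes 1 transition (1 symbol, 0 ε).
  bc = 3 transitions (2 symbol, 1 ε)
  bc|c = 8 transitions (3 symbol, 5 ε)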